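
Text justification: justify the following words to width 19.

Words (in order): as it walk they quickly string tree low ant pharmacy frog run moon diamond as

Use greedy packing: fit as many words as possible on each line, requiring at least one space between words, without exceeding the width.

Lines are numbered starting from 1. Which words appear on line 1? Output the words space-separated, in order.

Answer: as it walk they

Derivation:
Line 1: ['as', 'it', 'walk', 'they'] (min_width=15, slack=4)
Line 2: ['quickly', 'string', 'tree'] (min_width=19, slack=0)
Line 3: ['low', 'ant', 'pharmacy'] (min_width=16, slack=3)
Line 4: ['frog', 'run', 'moon'] (min_width=13, slack=6)
Line 5: ['diamond', 'as'] (min_width=10, slack=9)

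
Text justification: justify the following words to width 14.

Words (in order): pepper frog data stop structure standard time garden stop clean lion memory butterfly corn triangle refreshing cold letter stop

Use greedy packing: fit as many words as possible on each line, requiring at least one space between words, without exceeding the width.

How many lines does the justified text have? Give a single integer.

Answer: 12

Derivation:
Line 1: ['pepper', 'frog'] (min_width=11, slack=3)
Line 2: ['data', 'stop'] (min_width=9, slack=5)
Line 3: ['structure'] (min_width=9, slack=5)
Line 4: ['standard', 'time'] (min_width=13, slack=1)
Line 5: ['garden', 'stop'] (min_width=11, slack=3)
Line 6: ['clean', 'lion'] (min_width=10, slack=4)
Line 7: ['memory'] (min_width=6, slack=8)
Line 8: ['butterfly', 'corn'] (min_width=14, slack=0)
Line 9: ['triangle'] (min_width=8, slack=6)
Line 10: ['refreshing'] (min_width=10, slack=4)
Line 11: ['cold', 'letter'] (min_width=11, slack=3)
Line 12: ['stop'] (min_width=4, slack=10)
Total lines: 12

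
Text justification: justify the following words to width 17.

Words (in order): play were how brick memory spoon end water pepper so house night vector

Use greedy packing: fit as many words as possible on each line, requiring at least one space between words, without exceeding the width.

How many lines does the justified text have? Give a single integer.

Line 1: ['play', 'were', 'how'] (min_width=13, slack=4)
Line 2: ['brick', 'memory'] (min_width=12, slack=5)
Line 3: ['spoon', 'end', 'water'] (min_width=15, slack=2)
Line 4: ['pepper', 'so', 'house'] (min_width=15, slack=2)
Line 5: ['night', 'vector'] (min_width=12, slack=5)
Total lines: 5

Answer: 5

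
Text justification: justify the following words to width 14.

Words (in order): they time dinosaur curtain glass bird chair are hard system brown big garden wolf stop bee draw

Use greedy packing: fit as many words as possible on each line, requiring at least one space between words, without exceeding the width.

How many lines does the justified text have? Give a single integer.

Answer: 8

Derivation:
Line 1: ['they', 'time'] (min_width=9, slack=5)
Line 2: ['dinosaur'] (min_width=8, slack=6)
Line 3: ['curtain', 'glass'] (min_width=13, slack=1)
Line 4: ['bird', 'chair', 'are'] (min_width=14, slack=0)
Line 5: ['hard', 'system'] (min_width=11, slack=3)
Line 6: ['brown', 'big'] (min_width=9, slack=5)
Line 7: ['garden', 'wolf'] (min_width=11, slack=3)
Line 8: ['stop', 'bee', 'draw'] (min_width=13, slack=1)
Total lines: 8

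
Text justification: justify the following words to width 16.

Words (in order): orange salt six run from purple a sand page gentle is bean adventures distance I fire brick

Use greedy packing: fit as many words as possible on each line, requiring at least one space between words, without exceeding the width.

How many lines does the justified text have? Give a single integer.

Line 1: ['orange', 'salt', 'six'] (min_width=15, slack=1)
Line 2: ['run', 'from', 'purple'] (min_width=15, slack=1)
Line 3: ['a', 'sand', 'page'] (min_width=11, slack=5)
Line 4: ['gentle', 'is', 'bean'] (min_width=14, slack=2)
Line 5: ['adventures'] (min_width=10, slack=6)
Line 6: ['distance', 'I', 'fire'] (min_width=15, slack=1)
Line 7: ['brick'] (min_width=5, slack=11)
Total lines: 7

Answer: 7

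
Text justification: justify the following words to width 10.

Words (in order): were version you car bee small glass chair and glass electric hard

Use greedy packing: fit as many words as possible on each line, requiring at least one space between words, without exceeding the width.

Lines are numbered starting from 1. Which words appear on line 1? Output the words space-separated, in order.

Line 1: ['were'] (min_width=4, slack=6)
Line 2: ['version'] (min_width=7, slack=3)
Line 3: ['you', 'car'] (min_width=7, slack=3)
Line 4: ['bee', 'small'] (min_width=9, slack=1)
Line 5: ['glass'] (min_width=5, slack=5)
Line 6: ['chair', 'and'] (min_width=9, slack=1)
Line 7: ['glass'] (min_width=5, slack=5)
Line 8: ['electric'] (min_width=8, slack=2)
Line 9: ['hard'] (min_width=4, slack=6)

Answer: were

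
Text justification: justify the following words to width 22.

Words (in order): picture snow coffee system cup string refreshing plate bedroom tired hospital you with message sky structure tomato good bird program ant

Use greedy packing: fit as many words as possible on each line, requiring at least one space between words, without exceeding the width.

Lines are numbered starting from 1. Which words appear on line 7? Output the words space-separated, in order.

Line 1: ['picture', 'snow', 'coffee'] (min_width=19, slack=3)
Line 2: ['system', 'cup', 'string'] (min_width=17, slack=5)
Line 3: ['refreshing', 'plate'] (min_width=16, slack=6)
Line 4: ['bedroom', 'tired', 'hospital'] (min_width=22, slack=0)
Line 5: ['you', 'with', 'message', 'sky'] (min_width=20, slack=2)
Line 6: ['structure', 'tomato', 'good'] (min_width=21, slack=1)
Line 7: ['bird', 'program', 'ant'] (min_width=16, slack=6)

Answer: bird program ant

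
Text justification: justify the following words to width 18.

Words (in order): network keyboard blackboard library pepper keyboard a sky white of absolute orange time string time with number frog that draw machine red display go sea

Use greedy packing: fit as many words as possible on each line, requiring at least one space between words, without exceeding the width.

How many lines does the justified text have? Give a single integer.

Answer: 9

Derivation:
Line 1: ['network', 'keyboard'] (min_width=16, slack=2)
Line 2: ['blackboard', 'library'] (min_width=18, slack=0)
Line 3: ['pepper', 'keyboard', 'a'] (min_width=17, slack=1)
Line 4: ['sky', 'white', 'of'] (min_width=12, slack=6)
Line 5: ['absolute', 'orange'] (min_width=15, slack=3)
Line 6: ['time', 'string', 'time'] (min_width=16, slack=2)
Line 7: ['with', 'number', 'frog'] (min_width=16, slack=2)
Line 8: ['that', 'draw', 'machine'] (min_width=17, slack=1)
Line 9: ['red', 'display', 'go', 'sea'] (min_width=18, slack=0)
Total lines: 9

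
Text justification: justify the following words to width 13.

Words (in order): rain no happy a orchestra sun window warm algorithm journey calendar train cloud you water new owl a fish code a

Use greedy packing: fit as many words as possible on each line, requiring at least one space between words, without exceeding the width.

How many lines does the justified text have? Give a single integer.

Line 1: ['rain', 'no', 'happy'] (min_width=13, slack=0)
Line 2: ['a', 'orchestra'] (min_width=11, slack=2)
Line 3: ['sun', 'window'] (min_width=10, slack=3)
Line 4: ['warm'] (min_width=4, slack=9)
Line 5: ['algorithm'] (min_width=9, slack=4)
Line 6: ['journey'] (min_width=7, slack=6)
Line 7: ['calendar'] (min_width=8, slack=5)
Line 8: ['train', 'cloud'] (min_width=11, slack=2)
Line 9: ['you', 'water', 'new'] (min_width=13, slack=0)
Line 10: ['owl', 'a', 'fish'] (min_width=10, slack=3)
Line 11: ['code', 'a'] (min_width=6, slack=7)
Total lines: 11

Answer: 11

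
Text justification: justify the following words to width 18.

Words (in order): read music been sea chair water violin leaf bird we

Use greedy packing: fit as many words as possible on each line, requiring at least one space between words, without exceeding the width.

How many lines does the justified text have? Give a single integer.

Line 1: ['read', 'music', 'been'] (min_width=15, slack=3)
Line 2: ['sea', 'chair', 'water'] (min_width=15, slack=3)
Line 3: ['violin', 'leaf', 'bird'] (min_width=16, slack=2)
Line 4: ['we'] (min_width=2, slack=16)
Total lines: 4

Answer: 4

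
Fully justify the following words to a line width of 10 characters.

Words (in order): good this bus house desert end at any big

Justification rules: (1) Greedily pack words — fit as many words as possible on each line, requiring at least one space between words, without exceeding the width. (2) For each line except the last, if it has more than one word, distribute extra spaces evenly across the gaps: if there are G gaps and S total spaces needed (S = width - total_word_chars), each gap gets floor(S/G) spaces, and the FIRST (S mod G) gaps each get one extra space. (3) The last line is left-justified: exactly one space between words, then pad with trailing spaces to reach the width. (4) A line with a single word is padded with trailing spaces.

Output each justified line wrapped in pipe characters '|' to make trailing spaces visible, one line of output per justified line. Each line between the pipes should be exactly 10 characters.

Answer: |good  this|
|bus  house|
|desert end|
|at any big|

Derivation:
Line 1: ['good', 'this'] (min_width=9, slack=1)
Line 2: ['bus', 'house'] (min_width=9, slack=1)
Line 3: ['desert', 'end'] (min_width=10, slack=0)
Line 4: ['at', 'any', 'big'] (min_width=10, slack=0)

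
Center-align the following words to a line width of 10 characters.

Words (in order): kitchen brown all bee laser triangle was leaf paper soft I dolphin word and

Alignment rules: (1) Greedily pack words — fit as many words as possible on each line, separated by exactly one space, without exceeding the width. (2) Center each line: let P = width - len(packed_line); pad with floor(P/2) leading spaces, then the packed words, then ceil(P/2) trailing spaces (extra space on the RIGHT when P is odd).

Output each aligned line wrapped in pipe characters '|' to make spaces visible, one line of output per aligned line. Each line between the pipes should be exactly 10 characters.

Line 1: ['kitchen'] (min_width=7, slack=3)
Line 2: ['brown', 'all'] (min_width=9, slack=1)
Line 3: ['bee', 'laser'] (min_width=9, slack=1)
Line 4: ['triangle'] (min_width=8, slack=2)
Line 5: ['was', 'leaf'] (min_width=8, slack=2)
Line 6: ['paper', 'soft'] (min_width=10, slack=0)
Line 7: ['I', 'dolphin'] (min_width=9, slack=1)
Line 8: ['word', 'and'] (min_width=8, slack=2)

Answer: | kitchen  |
|brown all |
|bee laser |
| triangle |
| was leaf |
|paper soft|
|I dolphin |
| word and |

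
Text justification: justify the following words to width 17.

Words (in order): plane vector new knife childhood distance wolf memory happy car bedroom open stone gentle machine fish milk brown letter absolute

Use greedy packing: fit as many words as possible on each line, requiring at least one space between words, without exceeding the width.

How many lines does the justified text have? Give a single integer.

Line 1: ['plane', 'vector', 'new'] (min_width=16, slack=1)
Line 2: ['knife', 'childhood'] (min_width=15, slack=2)
Line 3: ['distance', 'wolf'] (min_width=13, slack=4)
Line 4: ['memory', 'happy', 'car'] (min_width=16, slack=1)
Line 5: ['bedroom', 'open'] (min_width=12, slack=5)
Line 6: ['stone', 'gentle'] (min_width=12, slack=5)
Line 7: ['machine', 'fish', 'milk'] (min_width=17, slack=0)
Line 8: ['brown', 'letter'] (min_width=12, slack=5)
Line 9: ['absolute'] (min_width=8, slack=9)
Total lines: 9

Answer: 9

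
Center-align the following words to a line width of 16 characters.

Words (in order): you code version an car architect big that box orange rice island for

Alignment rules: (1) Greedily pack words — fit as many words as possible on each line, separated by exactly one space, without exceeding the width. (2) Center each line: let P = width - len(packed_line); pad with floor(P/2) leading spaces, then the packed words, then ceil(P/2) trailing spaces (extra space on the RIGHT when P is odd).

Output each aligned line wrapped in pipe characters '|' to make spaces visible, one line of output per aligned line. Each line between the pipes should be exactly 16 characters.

Line 1: ['you', 'code', 'version'] (min_width=16, slack=0)
Line 2: ['an', 'car', 'architect'] (min_width=16, slack=0)
Line 3: ['big', 'that', 'box'] (min_width=12, slack=4)
Line 4: ['orange', 'rice'] (min_width=11, slack=5)
Line 5: ['island', 'for'] (min_width=10, slack=6)

Answer: |you code version|
|an car architect|
|  big that box  |
|  orange rice   |
|   island for   |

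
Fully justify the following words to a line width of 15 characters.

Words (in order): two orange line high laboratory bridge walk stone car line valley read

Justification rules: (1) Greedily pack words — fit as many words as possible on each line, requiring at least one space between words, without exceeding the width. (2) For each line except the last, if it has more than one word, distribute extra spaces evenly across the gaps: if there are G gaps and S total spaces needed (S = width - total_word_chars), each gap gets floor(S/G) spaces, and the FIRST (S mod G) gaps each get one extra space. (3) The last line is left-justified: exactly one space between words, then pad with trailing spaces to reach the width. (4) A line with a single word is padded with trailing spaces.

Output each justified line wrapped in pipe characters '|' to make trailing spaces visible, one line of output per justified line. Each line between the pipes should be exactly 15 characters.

Line 1: ['two', 'orange', 'line'] (min_width=15, slack=0)
Line 2: ['high', 'laboratory'] (min_width=15, slack=0)
Line 3: ['bridge', 'walk'] (min_width=11, slack=4)
Line 4: ['stone', 'car', 'line'] (min_width=14, slack=1)
Line 5: ['valley', 'read'] (min_width=11, slack=4)

Answer: |two orange line|
|high laboratory|
|bridge     walk|
|stone  car line|
|valley read    |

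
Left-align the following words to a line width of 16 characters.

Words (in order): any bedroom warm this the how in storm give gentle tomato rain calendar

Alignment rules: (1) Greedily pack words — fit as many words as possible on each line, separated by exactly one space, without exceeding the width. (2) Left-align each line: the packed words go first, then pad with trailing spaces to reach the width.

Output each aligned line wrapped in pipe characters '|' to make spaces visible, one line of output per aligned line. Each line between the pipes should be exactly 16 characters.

Line 1: ['any', 'bedroom', 'warm'] (min_width=16, slack=0)
Line 2: ['this', 'the', 'how', 'in'] (min_width=15, slack=1)
Line 3: ['storm', 'give'] (min_width=10, slack=6)
Line 4: ['gentle', 'tomato'] (min_width=13, slack=3)
Line 5: ['rain', 'calendar'] (min_width=13, slack=3)

Answer: |any bedroom warm|
|this the how in |
|storm give      |
|gentle tomato   |
|rain calendar   |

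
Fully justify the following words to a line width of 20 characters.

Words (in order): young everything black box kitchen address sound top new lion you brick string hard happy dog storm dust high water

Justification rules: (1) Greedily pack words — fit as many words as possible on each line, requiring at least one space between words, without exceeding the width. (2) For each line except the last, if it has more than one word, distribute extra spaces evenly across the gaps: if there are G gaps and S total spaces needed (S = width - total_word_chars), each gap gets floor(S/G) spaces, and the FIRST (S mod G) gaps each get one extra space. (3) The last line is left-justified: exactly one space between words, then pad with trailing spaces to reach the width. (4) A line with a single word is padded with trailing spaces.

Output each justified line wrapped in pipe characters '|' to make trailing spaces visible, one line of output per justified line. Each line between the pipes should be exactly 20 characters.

Answer: |young     everything|
|black   box  kitchen|
|address   sound  top|
|new  lion  you brick|
|string   hard  happy|
|dog  storm dust high|
|water               |

Derivation:
Line 1: ['young', 'everything'] (min_width=16, slack=4)
Line 2: ['black', 'box', 'kitchen'] (min_width=17, slack=3)
Line 3: ['address', 'sound', 'top'] (min_width=17, slack=3)
Line 4: ['new', 'lion', 'you', 'brick'] (min_width=18, slack=2)
Line 5: ['string', 'hard', 'happy'] (min_width=17, slack=3)
Line 6: ['dog', 'storm', 'dust', 'high'] (min_width=19, slack=1)
Line 7: ['water'] (min_width=5, slack=15)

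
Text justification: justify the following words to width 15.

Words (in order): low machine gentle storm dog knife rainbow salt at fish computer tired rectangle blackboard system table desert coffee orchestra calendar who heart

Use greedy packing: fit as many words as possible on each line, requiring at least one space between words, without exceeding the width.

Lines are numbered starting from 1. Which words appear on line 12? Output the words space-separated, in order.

Line 1: ['low', 'machine'] (min_width=11, slack=4)
Line 2: ['gentle', 'storm'] (min_width=12, slack=3)
Line 3: ['dog', 'knife'] (min_width=9, slack=6)
Line 4: ['rainbow', 'salt', 'at'] (min_width=15, slack=0)
Line 5: ['fish', 'computer'] (min_width=13, slack=2)
Line 6: ['tired', 'rectangle'] (min_width=15, slack=0)
Line 7: ['blackboard'] (min_width=10, slack=5)
Line 8: ['system', 'table'] (min_width=12, slack=3)
Line 9: ['desert', 'coffee'] (min_width=13, slack=2)
Line 10: ['orchestra'] (min_width=9, slack=6)
Line 11: ['calendar', 'who'] (min_width=12, slack=3)
Line 12: ['heart'] (min_width=5, slack=10)

Answer: heart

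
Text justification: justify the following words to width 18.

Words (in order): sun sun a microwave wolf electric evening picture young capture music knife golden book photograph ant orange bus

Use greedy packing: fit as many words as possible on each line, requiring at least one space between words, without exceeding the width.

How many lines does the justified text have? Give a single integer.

Line 1: ['sun', 'sun', 'a'] (min_width=9, slack=9)
Line 2: ['microwave', 'wolf'] (min_width=14, slack=4)
Line 3: ['electric', 'evening'] (min_width=16, slack=2)
Line 4: ['picture', 'young'] (min_width=13, slack=5)
Line 5: ['capture', 'music'] (min_width=13, slack=5)
Line 6: ['knife', 'golden', 'book'] (min_width=17, slack=1)
Line 7: ['photograph', 'ant'] (min_width=14, slack=4)
Line 8: ['orange', 'bus'] (min_width=10, slack=8)
Total lines: 8

Answer: 8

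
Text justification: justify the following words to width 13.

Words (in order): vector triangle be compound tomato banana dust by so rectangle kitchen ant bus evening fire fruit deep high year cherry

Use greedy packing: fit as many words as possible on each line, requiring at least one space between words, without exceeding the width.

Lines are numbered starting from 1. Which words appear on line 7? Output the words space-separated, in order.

Line 1: ['vector'] (min_width=6, slack=7)
Line 2: ['triangle', 'be'] (min_width=11, slack=2)
Line 3: ['compound'] (min_width=8, slack=5)
Line 4: ['tomato', 'banana'] (min_width=13, slack=0)
Line 5: ['dust', 'by', 'so'] (min_width=10, slack=3)
Line 6: ['rectangle'] (min_width=9, slack=4)
Line 7: ['kitchen', 'ant'] (min_width=11, slack=2)
Line 8: ['bus', 'evening'] (min_width=11, slack=2)
Line 9: ['fire', 'fruit'] (min_width=10, slack=3)
Line 10: ['deep', 'high'] (min_width=9, slack=4)
Line 11: ['year', 'cherry'] (min_width=11, slack=2)

Answer: kitchen ant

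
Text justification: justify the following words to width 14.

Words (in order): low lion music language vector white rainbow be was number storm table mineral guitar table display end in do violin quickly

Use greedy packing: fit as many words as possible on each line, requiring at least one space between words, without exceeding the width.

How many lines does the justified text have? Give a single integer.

Answer: 10

Derivation:
Line 1: ['low', 'lion', 'music'] (min_width=14, slack=0)
Line 2: ['language'] (min_width=8, slack=6)
Line 3: ['vector', 'white'] (min_width=12, slack=2)
Line 4: ['rainbow', 'be', 'was'] (min_width=14, slack=0)
Line 5: ['number', 'storm'] (min_width=12, slack=2)
Line 6: ['table', 'mineral'] (min_width=13, slack=1)
Line 7: ['guitar', 'table'] (min_width=12, slack=2)
Line 8: ['display', 'end', 'in'] (min_width=14, slack=0)
Line 9: ['do', 'violin'] (min_width=9, slack=5)
Line 10: ['quickly'] (min_width=7, slack=7)
Total lines: 10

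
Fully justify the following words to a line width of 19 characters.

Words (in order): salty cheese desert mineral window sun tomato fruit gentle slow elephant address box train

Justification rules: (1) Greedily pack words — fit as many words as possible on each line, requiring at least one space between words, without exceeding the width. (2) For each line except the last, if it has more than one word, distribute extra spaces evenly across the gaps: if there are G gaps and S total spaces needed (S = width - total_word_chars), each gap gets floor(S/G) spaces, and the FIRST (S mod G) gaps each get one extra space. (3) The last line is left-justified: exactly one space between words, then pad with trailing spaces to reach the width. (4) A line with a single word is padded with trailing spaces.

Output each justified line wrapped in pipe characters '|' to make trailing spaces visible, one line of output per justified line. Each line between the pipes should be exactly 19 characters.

Answer: |salty cheese desert|
|mineral  window sun|
|tomato fruit gentle|
|slow       elephant|
|address box train  |

Derivation:
Line 1: ['salty', 'cheese', 'desert'] (min_width=19, slack=0)
Line 2: ['mineral', 'window', 'sun'] (min_width=18, slack=1)
Line 3: ['tomato', 'fruit', 'gentle'] (min_width=19, slack=0)
Line 4: ['slow', 'elephant'] (min_width=13, slack=6)
Line 5: ['address', 'box', 'train'] (min_width=17, slack=2)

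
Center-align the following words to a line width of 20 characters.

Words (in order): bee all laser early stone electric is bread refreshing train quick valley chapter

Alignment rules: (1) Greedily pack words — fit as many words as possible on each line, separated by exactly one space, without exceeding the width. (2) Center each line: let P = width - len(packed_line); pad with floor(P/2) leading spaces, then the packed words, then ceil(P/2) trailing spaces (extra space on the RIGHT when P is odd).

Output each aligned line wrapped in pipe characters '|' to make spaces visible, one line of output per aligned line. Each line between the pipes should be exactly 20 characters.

Answer: |bee all laser early |
| stone electric is  |
|  bread refreshing  |
| train quick valley |
|      chapter       |

Derivation:
Line 1: ['bee', 'all', 'laser', 'early'] (min_width=19, slack=1)
Line 2: ['stone', 'electric', 'is'] (min_width=17, slack=3)
Line 3: ['bread', 'refreshing'] (min_width=16, slack=4)
Line 4: ['train', 'quick', 'valley'] (min_width=18, slack=2)
Line 5: ['chapter'] (min_width=7, slack=13)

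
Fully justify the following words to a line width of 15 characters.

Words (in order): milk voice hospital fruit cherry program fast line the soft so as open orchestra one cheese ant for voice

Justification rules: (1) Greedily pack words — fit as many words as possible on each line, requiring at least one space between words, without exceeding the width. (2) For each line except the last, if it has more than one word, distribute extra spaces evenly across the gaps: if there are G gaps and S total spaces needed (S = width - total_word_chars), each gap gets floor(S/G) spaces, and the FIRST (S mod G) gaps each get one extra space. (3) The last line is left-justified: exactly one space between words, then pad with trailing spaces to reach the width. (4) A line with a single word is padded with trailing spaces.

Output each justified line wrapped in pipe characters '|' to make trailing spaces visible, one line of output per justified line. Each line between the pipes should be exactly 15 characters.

Line 1: ['milk', 'voice'] (min_width=10, slack=5)
Line 2: ['hospital', 'fruit'] (min_width=14, slack=1)
Line 3: ['cherry', 'program'] (min_width=14, slack=1)
Line 4: ['fast', 'line', 'the'] (min_width=13, slack=2)
Line 5: ['soft', 'so', 'as', 'open'] (min_width=15, slack=0)
Line 6: ['orchestra', 'one'] (min_width=13, slack=2)
Line 7: ['cheese', 'ant', 'for'] (min_width=14, slack=1)
Line 8: ['voice'] (min_width=5, slack=10)

Answer: |milk      voice|
|hospital  fruit|
|cherry  program|
|fast  line  the|
|soft so as open|
|orchestra   one|
|cheese  ant for|
|voice          |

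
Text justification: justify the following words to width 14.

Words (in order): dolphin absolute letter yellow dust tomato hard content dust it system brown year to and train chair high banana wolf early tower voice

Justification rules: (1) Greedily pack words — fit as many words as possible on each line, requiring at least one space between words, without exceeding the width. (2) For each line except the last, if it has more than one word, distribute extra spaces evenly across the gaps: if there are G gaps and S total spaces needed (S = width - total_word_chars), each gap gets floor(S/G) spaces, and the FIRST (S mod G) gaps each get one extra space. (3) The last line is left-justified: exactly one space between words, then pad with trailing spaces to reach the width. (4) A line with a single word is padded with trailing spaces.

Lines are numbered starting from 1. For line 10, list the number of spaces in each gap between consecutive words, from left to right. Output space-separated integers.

Answer: 4

Derivation:
Line 1: ['dolphin'] (min_width=7, slack=7)
Line 2: ['absolute'] (min_width=8, slack=6)
Line 3: ['letter', 'yellow'] (min_width=13, slack=1)
Line 4: ['dust', 'tomato'] (min_width=11, slack=3)
Line 5: ['hard', 'content'] (min_width=12, slack=2)
Line 6: ['dust', 'it', 'system'] (min_width=14, slack=0)
Line 7: ['brown', 'year', 'to'] (min_width=13, slack=1)
Line 8: ['and', 'train'] (min_width=9, slack=5)
Line 9: ['chair', 'high'] (min_width=10, slack=4)
Line 10: ['banana', 'wolf'] (min_width=11, slack=3)
Line 11: ['early', 'tower'] (min_width=11, slack=3)
Line 12: ['voice'] (min_width=5, slack=9)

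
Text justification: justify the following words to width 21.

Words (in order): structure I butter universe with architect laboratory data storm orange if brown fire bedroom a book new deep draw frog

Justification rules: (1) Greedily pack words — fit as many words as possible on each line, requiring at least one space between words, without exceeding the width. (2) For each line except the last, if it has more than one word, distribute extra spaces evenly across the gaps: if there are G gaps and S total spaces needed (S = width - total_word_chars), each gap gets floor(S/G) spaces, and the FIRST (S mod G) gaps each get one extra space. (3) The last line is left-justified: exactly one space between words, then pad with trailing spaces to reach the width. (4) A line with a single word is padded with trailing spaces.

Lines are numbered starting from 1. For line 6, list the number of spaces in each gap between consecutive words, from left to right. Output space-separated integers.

Line 1: ['structure', 'I', 'butter'] (min_width=18, slack=3)
Line 2: ['universe', 'with'] (min_width=13, slack=8)
Line 3: ['architect', 'laboratory'] (min_width=20, slack=1)
Line 4: ['data', 'storm', 'orange', 'if'] (min_width=20, slack=1)
Line 5: ['brown', 'fire', 'bedroom', 'a'] (min_width=20, slack=1)
Line 6: ['book', 'new', 'deep', 'draw'] (min_width=18, slack=3)
Line 7: ['frog'] (min_width=4, slack=17)

Answer: 2 2 2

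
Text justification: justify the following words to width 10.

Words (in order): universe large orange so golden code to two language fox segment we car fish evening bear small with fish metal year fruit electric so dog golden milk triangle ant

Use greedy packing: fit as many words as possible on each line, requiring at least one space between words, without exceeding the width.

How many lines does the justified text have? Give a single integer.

Answer: 21

Derivation:
Line 1: ['universe'] (min_width=8, slack=2)
Line 2: ['large'] (min_width=5, slack=5)
Line 3: ['orange', 'so'] (min_width=9, slack=1)
Line 4: ['golden'] (min_width=6, slack=4)
Line 5: ['code', 'to'] (min_width=7, slack=3)
Line 6: ['two'] (min_width=3, slack=7)
Line 7: ['language'] (min_width=8, slack=2)
Line 8: ['fox'] (min_width=3, slack=7)
Line 9: ['segment', 'we'] (min_width=10, slack=0)
Line 10: ['car', 'fish'] (min_width=8, slack=2)
Line 11: ['evening'] (min_width=7, slack=3)
Line 12: ['bear', 'small'] (min_width=10, slack=0)
Line 13: ['with', 'fish'] (min_width=9, slack=1)
Line 14: ['metal', 'year'] (min_width=10, slack=0)
Line 15: ['fruit'] (min_width=5, slack=5)
Line 16: ['electric'] (min_width=8, slack=2)
Line 17: ['so', 'dog'] (min_width=6, slack=4)
Line 18: ['golden'] (min_width=6, slack=4)
Line 19: ['milk'] (min_width=4, slack=6)
Line 20: ['triangle'] (min_width=8, slack=2)
Line 21: ['ant'] (min_width=3, slack=7)
Total lines: 21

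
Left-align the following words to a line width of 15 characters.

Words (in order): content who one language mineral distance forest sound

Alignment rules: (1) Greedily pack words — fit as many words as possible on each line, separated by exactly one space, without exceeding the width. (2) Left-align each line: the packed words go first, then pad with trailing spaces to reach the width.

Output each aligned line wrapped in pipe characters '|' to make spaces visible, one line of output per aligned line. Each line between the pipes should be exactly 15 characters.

Answer: |content who one|
|language       |
|mineral        |
|distance forest|
|sound          |

Derivation:
Line 1: ['content', 'who', 'one'] (min_width=15, slack=0)
Line 2: ['language'] (min_width=8, slack=7)
Line 3: ['mineral'] (min_width=7, slack=8)
Line 4: ['distance', 'forest'] (min_width=15, slack=0)
Line 5: ['sound'] (min_width=5, slack=10)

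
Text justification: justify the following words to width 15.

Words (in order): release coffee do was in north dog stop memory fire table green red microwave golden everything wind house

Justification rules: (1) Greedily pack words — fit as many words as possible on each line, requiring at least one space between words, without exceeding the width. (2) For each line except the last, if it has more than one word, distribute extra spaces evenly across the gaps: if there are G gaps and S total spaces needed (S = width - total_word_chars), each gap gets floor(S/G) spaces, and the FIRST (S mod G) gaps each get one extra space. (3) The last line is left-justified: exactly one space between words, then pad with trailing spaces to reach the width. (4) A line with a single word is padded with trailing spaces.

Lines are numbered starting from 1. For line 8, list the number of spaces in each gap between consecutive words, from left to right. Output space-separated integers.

Line 1: ['release', 'coffee'] (min_width=14, slack=1)
Line 2: ['do', 'was', 'in', 'north'] (min_width=15, slack=0)
Line 3: ['dog', 'stop', 'memory'] (min_width=15, slack=0)
Line 4: ['fire', 'table'] (min_width=10, slack=5)
Line 5: ['green', 'red'] (min_width=9, slack=6)
Line 6: ['microwave'] (min_width=9, slack=6)
Line 7: ['golden'] (min_width=6, slack=9)
Line 8: ['everything', 'wind'] (min_width=15, slack=0)
Line 9: ['house'] (min_width=5, slack=10)

Answer: 1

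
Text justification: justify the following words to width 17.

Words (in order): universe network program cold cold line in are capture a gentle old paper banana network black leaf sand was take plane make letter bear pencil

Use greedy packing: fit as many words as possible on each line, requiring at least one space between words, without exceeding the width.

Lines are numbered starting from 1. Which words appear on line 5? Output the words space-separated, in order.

Answer: old paper banana

Derivation:
Line 1: ['universe', 'network'] (min_width=16, slack=1)
Line 2: ['program', 'cold', 'cold'] (min_width=17, slack=0)
Line 3: ['line', 'in', 'are'] (min_width=11, slack=6)
Line 4: ['capture', 'a', 'gentle'] (min_width=16, slack=1)
Line 5: ['old', 'paper', 'banana'] (min_width=16, slack=1)
Line 6: ['network', 'black'] (min_width=13, slack=4)
Line 7: ['leaf', 'sand', 'was'] (min_width=13, slack=4)
Line 8: ['take', 'plane', 'make'] (min_width=15, slack=2)
Line 9: ['letter', 'bear'] (min_width=11, slack=6)
Line 10: ['pencil'] (min_width=6, slack=11)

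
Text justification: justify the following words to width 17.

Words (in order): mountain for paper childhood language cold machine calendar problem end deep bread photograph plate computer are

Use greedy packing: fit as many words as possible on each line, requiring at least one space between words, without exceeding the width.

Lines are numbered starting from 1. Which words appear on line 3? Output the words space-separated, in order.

Line 1: ['mountain', 'for'] (min_width=12, slack=5)
Line 2: ['paper', 'childhood'] (min_width=15, slack=2)
Line 3: ['language', 'cold'] (min_width=13, slack=4)
Line 4: ['machine', 'calendar'] (min_width=16, slack=1)
Line 5: ['problem', 'end', 'deep'] (min_width=16, slack=1)
Line 6: ['bread', 'photograph'] (min_width=16, slack=1)
Line 7: ['plate', 'computer'] (min_width=14, slack=3)
Line 8: ['are'] (min_width=3, slack=14)

Answer: language cold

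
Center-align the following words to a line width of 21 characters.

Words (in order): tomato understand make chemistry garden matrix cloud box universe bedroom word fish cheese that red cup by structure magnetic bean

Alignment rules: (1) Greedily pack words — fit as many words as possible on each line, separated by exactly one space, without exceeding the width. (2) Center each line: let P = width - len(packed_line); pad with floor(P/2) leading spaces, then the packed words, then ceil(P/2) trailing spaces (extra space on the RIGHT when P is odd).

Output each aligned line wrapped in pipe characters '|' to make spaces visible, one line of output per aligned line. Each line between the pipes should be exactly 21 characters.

Line 1: ['tomato', 'understand'] (min_width=17, slack=4)
Line 2: ['make', 'chemistry', 'garden'] (min_width=21, slack=0)
Line 3: ['matrix', 'cloud', 'box'] (min_width=16, slack=5)
Line 4: ['universe', 'bedroom', 'word'] (min_width=21, slack=0)
Line 5: ['fish', 'cheese', 'that', 'red'] (min_width=20, slack=1)
Line 6: ['cup', 'by', 'structure'] (min_width=16, slack=5)
Line 7: ['magnetic', 'bean'] (min_width=13, slack=8)

Answer: |  tomato understand  |
|make chemistry garden|
|  matrix cloud box   |
|universe bedroom word|
|fish cheese that red |
|  cup by structure   |
|    magnetic bean    |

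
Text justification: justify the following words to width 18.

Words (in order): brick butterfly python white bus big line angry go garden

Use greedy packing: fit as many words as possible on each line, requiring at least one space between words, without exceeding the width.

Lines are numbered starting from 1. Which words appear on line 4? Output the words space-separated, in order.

Line 1: ['brick', 'butterfly'] (min_width=15, slack=3)
Line 2: ['python', 'white', 'bus'] (min_width=16, slack=2)
Line 3: ['big', 'line', 'angry', 'go'] (min_width=17, slack=1)
Line 4: ['garden'] (min_width=6, slack=12)

Answer: garden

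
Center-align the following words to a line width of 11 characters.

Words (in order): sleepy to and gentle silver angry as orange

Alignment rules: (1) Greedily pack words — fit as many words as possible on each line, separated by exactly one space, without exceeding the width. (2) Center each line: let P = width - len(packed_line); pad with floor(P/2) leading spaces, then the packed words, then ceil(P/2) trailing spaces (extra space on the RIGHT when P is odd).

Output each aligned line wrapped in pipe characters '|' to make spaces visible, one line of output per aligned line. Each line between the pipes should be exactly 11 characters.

Line 1: ['sleepy', 'to'] (min_width=9, slack=2)
Line 2: ['and', 'gentle'] (min_width=10, slack=1)
Line 3: ['silver'] (min_width=6, slack=5)
Line 4: ['angry', 'as'] (min_width=8, slack=3)
Line 5: ['orange'] (min_width=6, slack=5)

Answer: | sleepy to |
|and gentle |
|  silver   |
| angry as  |
|  orange   |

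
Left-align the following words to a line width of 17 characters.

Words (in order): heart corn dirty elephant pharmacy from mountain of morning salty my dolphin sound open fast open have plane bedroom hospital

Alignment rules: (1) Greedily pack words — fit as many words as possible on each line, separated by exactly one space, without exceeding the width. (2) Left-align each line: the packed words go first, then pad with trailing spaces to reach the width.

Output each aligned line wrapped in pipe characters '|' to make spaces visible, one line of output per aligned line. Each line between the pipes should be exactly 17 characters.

Answer: |heart corn dirty |
|elephant pharmacy|
|from mountain of |
|morning salty my |
|dolphin sound    |
|open fast open   |
|have plane       |
|bedroom hospital |

Derivation:
Line 1: ['heart', 'corn', 'dirty'] (min_width=16, slack=1)
Line 2: ['elephant', 'pharmacy'] (min_width=17, slack=0)
Line 3: ['from', 'mountain', 'of'] (min_width=16, slack=1)
Line 4: ['morning', 'salty', 'my'] (min_width=16, slack=1)
Line 5: ['dolphin', 'sound'] (min_width=13, slack=4)
Line 6: ['open', 'fast', 'open'] (min_width=14, slack=3)
Line 7: ['have', 'plane'] (min_width=10, slack=7)
Line 8: ['bedroom', 'hospital'] (min_width=16, slack=1)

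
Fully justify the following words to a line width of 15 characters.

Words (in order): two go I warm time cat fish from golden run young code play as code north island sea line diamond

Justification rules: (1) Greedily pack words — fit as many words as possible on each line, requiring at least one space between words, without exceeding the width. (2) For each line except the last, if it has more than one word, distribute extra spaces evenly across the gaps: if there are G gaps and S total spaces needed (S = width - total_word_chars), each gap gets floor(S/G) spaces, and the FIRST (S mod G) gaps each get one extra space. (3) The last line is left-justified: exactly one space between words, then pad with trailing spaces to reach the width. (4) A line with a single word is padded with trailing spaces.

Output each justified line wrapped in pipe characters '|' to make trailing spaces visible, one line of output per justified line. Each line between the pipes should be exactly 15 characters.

Line 1: ['two', 'go', 'I', 'warm'] (min_width=13, slack=2)
Line 2: ['time', 'cat', 'fish'] (min_width=13, slack=2)
Line 3: ['from', 'golden', 'run'] (min_width=15, slack=0)
Line 4: ['young', 'code', 'play'] (min_width=15, slack=0)
Line 5: ['as', 'code', 'north'] (min_width=13, slack=2)
Line 6: ['island', 'sea', 'line'] (min_width=15, slack=0)
Line 7: ['diamond'] (min_width=7, slack=8)

Answer: |two  go  I warm|
|time  cat  fish|
|from golden run|
|young code play|
|as  code  north|
|island sea line|
|diamond        |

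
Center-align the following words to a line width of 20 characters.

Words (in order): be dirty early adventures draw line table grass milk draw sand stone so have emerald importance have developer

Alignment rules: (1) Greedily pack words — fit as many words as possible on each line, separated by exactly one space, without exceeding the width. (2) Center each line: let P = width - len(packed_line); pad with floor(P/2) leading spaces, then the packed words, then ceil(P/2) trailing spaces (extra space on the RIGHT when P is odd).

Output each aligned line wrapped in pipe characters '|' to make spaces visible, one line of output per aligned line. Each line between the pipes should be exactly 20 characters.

Line 1: ['be', 'dirty', 'early'] (min_width=14, slack=6)
Line 2: ['adventures', 'draw', 'line'] (min_width=20, slack=0)
Line 3: ['table', 'grass', 'milk'] (min_width=16, slack=4)
Line 4: ['draw', 'sand', 'stone', 'so'] (min_width=18, slack=2)
Line 5: ['have', 'emerald'] (min_width=12, slack=8)
Line 6: ['importance', 'have'] (min_width=15, slack=5)
Line 7: ['developer'] (min_width=9, slack=11)

Answer: |   be dirty early   |
|adventures draw line|
|  table grass milk  |
| draw sand stone so |
|    have emerald    |
|  importance have   |
|     developer      |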